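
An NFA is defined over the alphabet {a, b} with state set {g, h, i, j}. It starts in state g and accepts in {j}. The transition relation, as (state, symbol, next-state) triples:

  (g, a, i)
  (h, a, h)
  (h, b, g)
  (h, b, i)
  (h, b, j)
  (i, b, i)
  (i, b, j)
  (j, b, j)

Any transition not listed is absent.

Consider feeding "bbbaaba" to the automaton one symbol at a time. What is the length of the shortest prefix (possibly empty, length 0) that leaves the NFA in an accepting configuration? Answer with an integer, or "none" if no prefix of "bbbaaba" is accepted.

none

Start in {g}.
Read 'b': {g} → ∅.
The set is empty and remains empty for the remaining 6 symbols.
No reachable set along the way intersects F.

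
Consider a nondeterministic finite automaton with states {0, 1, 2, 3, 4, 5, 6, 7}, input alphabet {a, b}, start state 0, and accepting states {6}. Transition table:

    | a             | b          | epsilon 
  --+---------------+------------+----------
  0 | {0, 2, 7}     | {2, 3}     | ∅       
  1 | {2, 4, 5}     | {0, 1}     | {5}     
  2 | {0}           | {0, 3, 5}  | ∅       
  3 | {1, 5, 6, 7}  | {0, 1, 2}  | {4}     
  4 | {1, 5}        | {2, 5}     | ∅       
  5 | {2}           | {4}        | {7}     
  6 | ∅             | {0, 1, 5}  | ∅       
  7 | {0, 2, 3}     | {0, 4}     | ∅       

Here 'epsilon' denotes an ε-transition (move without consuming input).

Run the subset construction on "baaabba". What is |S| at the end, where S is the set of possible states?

Start in {0}.
Read 'b': {0} → {2, 3, 4}.
Read 'a': {2, 3, 4} → {0, 1, 5, 6, 7}.
Read 'a': {0, 1, 5, 6, 7} → {0, 2, 3, 4, 5, 7}.
Read 'a': {0, 2, 3, 4, 5, 7} → {0, 1, 2, 3, 4, 5, 6, 7}.
Read 'b': {0, 1, 2, 3, 4, 5, 6, 7} → {0, 1, 2, 3, 4, 5, 7}.
Read 'b': {0, 1, 2, 3, 4, 5, 7} → {0, 1, 2, 3, 4, 5, 7}.
Read 'a': {0, 1, 2, 3, 4, 5, 7} → {0, 1, 2, 3, 4, 5, 6, 7}.
That set has 8 states.

8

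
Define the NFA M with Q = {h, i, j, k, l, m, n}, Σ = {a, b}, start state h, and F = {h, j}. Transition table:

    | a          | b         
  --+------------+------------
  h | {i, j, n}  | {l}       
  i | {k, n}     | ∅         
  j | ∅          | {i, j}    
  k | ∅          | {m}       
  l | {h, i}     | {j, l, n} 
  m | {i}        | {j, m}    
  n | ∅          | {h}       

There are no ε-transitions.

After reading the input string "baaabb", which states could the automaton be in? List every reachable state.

{j, l, m}

Start in {h}.
Read 'b': h→{l}; now {l}.
Read 'a': l→{h, i}; now {h, i}.
Read 'a': h→{i, j, n}, i→{k, n}; now {i, j, k, n}.
Read 'a': i→{k, n}, j→∅, k→∅, n→∅; now {k, n}.
Read 'b': k→{m}, n→{h}; now {h, m}.
Read 'b': h→{l}, m→{j, m}; now {j, l, m}.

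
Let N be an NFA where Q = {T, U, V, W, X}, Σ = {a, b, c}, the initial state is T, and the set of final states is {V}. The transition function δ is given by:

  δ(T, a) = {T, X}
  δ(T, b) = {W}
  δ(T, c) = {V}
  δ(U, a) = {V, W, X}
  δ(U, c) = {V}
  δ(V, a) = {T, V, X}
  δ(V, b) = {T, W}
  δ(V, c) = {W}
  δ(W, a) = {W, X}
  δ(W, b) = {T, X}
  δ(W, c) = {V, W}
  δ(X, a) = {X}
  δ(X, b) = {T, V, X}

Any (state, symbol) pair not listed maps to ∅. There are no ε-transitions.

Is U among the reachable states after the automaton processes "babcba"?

No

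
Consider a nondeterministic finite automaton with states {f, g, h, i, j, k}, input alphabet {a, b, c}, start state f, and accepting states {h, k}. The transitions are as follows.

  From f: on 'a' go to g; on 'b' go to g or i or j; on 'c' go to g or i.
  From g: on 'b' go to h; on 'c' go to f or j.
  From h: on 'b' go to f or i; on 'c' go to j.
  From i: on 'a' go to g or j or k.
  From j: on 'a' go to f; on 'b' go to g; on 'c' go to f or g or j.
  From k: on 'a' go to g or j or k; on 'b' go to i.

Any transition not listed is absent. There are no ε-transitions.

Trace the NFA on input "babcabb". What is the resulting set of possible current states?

Start in {f}.
Read 'b': f→{g, i, j}; now {g, i, j}.
Read 'a': g→∅, i→{g, j, k}, j→{f}; now {f, g, j, k}.
Read 'b': f→{g, i, j}, g→{h}, j→{g}, k→{i}; now {g, h, i, j}.
Read 'c': g→{f, j}, h→{j}, i→∅, j→{f, g, j}; now {f, g, j}.
Read 'a': f→{g}, g→∅, j→{f}; now {f, g}.
Read 'b': f→{g, i, j}, g→{h}; now {g, h, i, j}.
Read 'b': g→{h}, h→{f, i}, i→∅, j→{g}; now {f, g, h, i}.

{f, g, h, i}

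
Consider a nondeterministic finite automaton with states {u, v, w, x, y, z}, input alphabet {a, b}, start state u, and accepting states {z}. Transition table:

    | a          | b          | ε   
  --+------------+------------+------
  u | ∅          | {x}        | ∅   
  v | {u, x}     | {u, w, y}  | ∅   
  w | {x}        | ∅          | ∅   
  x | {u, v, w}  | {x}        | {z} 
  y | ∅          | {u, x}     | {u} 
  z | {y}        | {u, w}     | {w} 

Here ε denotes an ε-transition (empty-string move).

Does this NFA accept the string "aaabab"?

Start in {u}.
Read 'a': {u} → ∅.
The set is empty and remains empty for the remaining 5 symbols.
The final set ∅ contains no accepting state.

No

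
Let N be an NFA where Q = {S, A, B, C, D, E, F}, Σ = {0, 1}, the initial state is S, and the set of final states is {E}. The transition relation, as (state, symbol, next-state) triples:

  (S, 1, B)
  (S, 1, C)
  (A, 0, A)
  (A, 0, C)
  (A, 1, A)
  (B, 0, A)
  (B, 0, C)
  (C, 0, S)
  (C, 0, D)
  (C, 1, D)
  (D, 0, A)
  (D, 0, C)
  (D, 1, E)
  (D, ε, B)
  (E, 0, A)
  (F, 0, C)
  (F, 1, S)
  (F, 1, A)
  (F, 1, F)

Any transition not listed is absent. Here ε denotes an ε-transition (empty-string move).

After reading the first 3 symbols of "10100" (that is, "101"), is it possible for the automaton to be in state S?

Start in {S}.
Read '1': S→{B, C}; now {B, C}.
Read '0': B→{A, C}, C→{S, D}; union {S, A, C, D}; ε-closure = {S, A, B, C, D}.
Read '1': S→{B, C}, A→{A}, B→∅, C→{D}, D→{E}; now {A, B, C, D, E}.
State S is not in {A, B, C, D, E}.

No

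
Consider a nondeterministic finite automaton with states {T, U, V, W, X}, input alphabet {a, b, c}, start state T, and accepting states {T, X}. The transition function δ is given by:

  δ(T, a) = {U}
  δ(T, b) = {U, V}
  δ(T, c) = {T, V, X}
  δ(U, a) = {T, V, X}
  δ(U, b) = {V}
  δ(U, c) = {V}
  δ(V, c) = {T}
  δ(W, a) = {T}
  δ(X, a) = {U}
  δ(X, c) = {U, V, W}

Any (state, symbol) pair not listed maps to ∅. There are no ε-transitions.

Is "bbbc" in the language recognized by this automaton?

Start in {T}.
Read 'b': T→{U, V}; now {U, V}.
Read 'b': U→{V}, V→∅; now {V}.
Read 'b': V→∅; now ∅.
The set is empty and remains empty for the remaining 1 symbol.
The final set ∅ contains no accepting state.

No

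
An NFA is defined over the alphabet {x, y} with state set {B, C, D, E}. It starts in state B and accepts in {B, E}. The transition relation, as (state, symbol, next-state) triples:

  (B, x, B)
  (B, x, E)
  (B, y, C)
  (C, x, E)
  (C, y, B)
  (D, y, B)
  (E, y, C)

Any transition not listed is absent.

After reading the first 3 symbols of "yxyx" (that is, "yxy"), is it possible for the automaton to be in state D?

No

Start in {B}.
Read 'y': {B} → {C}.
Read 'x': {C} → {E}.
Read 'y': {E} → {C}.
State D is not in {C}.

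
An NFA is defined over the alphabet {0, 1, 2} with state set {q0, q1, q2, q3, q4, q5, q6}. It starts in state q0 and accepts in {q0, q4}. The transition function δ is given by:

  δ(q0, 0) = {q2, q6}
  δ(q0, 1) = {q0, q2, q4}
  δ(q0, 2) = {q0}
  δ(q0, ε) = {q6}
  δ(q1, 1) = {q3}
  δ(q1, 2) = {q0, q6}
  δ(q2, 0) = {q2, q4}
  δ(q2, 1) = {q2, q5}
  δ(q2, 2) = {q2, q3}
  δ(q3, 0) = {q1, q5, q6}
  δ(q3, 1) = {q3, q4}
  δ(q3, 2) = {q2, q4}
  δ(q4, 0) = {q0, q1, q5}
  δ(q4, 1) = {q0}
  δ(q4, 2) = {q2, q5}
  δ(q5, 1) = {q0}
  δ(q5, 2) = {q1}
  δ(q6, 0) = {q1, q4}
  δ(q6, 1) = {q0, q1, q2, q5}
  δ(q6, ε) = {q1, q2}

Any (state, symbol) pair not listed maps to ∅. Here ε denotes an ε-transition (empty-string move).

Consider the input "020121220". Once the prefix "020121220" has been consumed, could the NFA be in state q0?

Yes

Start: ε-closure({q0}) = {q0, q1, q2, q6}.
Read '0': {q0, q1, q2, q6} → {q1, q2, q4, q6}.
Read '2': {q1, q2, q4, q6} → {q0, q1, q2, q3, q5, q6}.
Read '0': {q0, q1, q2, q3, q5, q6} → {q1, q2, q4, q5, q6}.
Read '1': {q1, q2, q4, q5, q6} → {q0, q1, q2, q3, q5, q6}.
Read '2': {q0, q1, q2, q3, q5, q6} → {q0, q1, q2, q3, q4, q6}.
Read '1': {q0, q1, q2, q3, q4, q6} → {q0, q1, q2, q3, q4, q5, q6}.
Read '2': {q0, q1, q2, q3, q4, q5, q6} → {q0, q1, q2, q3, q4, q5, q6}.
Read '2': {q0, q1, q2, q3, q4, q5, q6} → {q0, q1, q2, q3, q4, q5, q6}.
Read '0': {q0, q1, q2, q3, q4, q5, q6} → {q0, q1, q2, q4, q5, q6}.
State q0 is in {q0, q1, q2, q4, q5, q6}.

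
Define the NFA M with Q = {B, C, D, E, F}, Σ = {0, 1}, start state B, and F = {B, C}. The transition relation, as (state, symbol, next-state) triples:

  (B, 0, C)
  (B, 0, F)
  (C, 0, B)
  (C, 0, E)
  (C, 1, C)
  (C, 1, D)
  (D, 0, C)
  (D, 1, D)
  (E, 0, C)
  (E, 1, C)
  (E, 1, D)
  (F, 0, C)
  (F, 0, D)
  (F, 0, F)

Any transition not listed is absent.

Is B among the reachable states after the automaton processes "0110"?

Yes

Start in {B}.
Read '0': {B} → {C, F}.
Read '1': {C, F} → {C, D}.
Read '1': {C, D} → {C, D}.
Read '0': {C, D} → {B, C, E}.
State B is in {B, C, E}.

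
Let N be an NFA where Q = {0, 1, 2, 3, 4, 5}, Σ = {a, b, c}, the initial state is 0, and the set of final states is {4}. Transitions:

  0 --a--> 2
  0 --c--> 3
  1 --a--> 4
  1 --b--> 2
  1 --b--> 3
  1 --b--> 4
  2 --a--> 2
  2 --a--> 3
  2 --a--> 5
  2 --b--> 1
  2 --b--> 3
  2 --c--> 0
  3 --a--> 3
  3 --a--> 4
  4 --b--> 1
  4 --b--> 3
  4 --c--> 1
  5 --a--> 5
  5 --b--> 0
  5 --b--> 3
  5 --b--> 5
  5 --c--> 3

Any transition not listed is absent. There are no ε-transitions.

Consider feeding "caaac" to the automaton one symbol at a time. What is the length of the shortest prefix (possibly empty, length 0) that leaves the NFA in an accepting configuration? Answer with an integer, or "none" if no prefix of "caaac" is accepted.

Start in {0}.
Read 'c': {0} → {3}.
Read 'a': {3} → {3, 4}.
None of the earlier sets intersect F, but {3, 4} does.

2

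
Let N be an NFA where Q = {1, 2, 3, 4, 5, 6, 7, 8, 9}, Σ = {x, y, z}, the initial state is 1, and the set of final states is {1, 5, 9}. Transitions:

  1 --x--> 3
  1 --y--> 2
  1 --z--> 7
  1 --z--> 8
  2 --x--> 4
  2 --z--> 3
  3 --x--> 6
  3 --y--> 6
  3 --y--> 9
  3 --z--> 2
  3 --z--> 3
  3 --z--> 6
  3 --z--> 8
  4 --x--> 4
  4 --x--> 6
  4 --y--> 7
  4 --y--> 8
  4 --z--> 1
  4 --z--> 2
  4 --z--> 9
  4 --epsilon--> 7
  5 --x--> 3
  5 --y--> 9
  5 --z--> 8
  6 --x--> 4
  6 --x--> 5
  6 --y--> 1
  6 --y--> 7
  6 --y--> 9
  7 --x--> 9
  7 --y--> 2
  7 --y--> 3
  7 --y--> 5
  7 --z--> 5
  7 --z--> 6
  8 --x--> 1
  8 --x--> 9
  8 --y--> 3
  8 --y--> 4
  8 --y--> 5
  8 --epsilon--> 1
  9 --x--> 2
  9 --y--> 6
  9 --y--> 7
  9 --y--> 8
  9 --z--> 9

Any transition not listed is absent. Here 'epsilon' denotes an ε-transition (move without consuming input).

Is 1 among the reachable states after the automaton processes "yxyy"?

No

Start in {1}.
Read 'y': 1→{2}; now {2}.
Read 'x': 2→{4}; union {4}; ε-closure = {4, 7}.
Read 'y': 4→{7, 8}, 7→{2, 3, 5}; union {2, 3, 5, 7, 8}; ε-closure = {1, 2, 3, 5, 7, 8}.
Read 'y': 1→{2}, 2→∅, 3→{6, 9}, 5→{9}, 7→{2, 3, 5}, 8→{3, 4, 5}; union {2, 3, 4, 5, 6, 9}; ε-closure = {2, 3, 4, 5, 6, 7, 9}.
State 1 is not in {2, 3, 4, 5, 6, 7, 9}.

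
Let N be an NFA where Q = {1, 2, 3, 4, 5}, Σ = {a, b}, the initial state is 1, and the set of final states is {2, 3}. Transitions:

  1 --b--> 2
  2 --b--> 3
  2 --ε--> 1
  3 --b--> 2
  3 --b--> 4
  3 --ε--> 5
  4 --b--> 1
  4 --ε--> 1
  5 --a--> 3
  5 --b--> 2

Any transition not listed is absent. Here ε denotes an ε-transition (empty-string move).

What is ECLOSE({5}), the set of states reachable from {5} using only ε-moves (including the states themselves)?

{5}

Begin with {5}.
No ε-moves leave this set, so the closure equals the set itself.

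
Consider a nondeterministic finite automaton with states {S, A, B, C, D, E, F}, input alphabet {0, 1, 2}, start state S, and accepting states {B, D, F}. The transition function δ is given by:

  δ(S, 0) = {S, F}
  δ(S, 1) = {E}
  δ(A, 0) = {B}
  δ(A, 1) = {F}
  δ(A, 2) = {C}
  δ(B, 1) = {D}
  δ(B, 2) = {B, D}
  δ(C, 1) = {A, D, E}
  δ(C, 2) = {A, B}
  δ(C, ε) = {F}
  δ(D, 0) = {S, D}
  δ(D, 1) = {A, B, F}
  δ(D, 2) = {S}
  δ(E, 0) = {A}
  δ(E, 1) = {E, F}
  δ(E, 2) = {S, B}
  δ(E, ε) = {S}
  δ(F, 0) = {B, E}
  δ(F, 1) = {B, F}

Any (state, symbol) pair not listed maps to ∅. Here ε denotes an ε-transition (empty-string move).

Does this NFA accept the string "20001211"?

Start in {S}.
Read '2': S→∅; now ∅.
The set is empty and remains empty for the remaining 7 symbols.
The final set ∅ contains no accepting state.

No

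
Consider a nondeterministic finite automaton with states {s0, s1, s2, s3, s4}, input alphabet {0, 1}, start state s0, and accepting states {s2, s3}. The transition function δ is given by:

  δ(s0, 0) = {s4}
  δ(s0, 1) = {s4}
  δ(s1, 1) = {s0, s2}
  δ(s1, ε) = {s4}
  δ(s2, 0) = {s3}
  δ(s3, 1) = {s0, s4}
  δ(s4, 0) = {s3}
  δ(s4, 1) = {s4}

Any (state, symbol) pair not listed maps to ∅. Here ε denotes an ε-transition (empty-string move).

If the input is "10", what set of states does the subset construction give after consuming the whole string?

Start in {s0}.
Read '1': s0→{s4}; now {s4}.
Read '0': s4→{s3}; now {s3}.

{s3}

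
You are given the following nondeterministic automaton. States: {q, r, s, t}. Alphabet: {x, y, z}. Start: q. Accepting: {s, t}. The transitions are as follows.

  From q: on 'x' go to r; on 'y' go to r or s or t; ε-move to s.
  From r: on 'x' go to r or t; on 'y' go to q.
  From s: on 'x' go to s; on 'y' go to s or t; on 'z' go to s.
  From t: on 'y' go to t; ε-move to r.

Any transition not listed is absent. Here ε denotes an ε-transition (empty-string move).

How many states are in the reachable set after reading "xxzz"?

1

Start: ε-closure({q}) = {q, s}.
Read 'x': q→{r}, s→{s}; now {r, s}.
Read 'x': r→{r, t}, s→{s}; now {r, s, t}.
Read 'z': r→∅, s→{s}, t→∅; now {s}.
Read 'z': s→{s}; now {s}.
That set has 1 state.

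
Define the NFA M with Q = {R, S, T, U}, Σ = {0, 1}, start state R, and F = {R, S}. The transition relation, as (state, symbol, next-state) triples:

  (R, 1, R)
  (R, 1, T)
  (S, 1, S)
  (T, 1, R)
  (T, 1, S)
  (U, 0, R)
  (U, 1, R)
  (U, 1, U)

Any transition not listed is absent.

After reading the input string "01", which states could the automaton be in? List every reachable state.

∅

Start in {R}.
Read '0': {R} → ∅.
The set is empty and remains empty for the remaining 1 symbol.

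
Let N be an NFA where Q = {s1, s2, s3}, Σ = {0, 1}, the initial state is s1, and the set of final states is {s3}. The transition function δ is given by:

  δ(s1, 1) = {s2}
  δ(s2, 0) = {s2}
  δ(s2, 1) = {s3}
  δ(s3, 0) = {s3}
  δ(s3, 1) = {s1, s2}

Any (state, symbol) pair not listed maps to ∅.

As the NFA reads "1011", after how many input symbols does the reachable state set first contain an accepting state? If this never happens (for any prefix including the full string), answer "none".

3

Start in {s1}.
Read '1': {s1} → {s2}.
Read '0': {s2} → {s2}.
Read '1': {s2} → {s3}.
None of the earlier sets intersect F, but {s3} does.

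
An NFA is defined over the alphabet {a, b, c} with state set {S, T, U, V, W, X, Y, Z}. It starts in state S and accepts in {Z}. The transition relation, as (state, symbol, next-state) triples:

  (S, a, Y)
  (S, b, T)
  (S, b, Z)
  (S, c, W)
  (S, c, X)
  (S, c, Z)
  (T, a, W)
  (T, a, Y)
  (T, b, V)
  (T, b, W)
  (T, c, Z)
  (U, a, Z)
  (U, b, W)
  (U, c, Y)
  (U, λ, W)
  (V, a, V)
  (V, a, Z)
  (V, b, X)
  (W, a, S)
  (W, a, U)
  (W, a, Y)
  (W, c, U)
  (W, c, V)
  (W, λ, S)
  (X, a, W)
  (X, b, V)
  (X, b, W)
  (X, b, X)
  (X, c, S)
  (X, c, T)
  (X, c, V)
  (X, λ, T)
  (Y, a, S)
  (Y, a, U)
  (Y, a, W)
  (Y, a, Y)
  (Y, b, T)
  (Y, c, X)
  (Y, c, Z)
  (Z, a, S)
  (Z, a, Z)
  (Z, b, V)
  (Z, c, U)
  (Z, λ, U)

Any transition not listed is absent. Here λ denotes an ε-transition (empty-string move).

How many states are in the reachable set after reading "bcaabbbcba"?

6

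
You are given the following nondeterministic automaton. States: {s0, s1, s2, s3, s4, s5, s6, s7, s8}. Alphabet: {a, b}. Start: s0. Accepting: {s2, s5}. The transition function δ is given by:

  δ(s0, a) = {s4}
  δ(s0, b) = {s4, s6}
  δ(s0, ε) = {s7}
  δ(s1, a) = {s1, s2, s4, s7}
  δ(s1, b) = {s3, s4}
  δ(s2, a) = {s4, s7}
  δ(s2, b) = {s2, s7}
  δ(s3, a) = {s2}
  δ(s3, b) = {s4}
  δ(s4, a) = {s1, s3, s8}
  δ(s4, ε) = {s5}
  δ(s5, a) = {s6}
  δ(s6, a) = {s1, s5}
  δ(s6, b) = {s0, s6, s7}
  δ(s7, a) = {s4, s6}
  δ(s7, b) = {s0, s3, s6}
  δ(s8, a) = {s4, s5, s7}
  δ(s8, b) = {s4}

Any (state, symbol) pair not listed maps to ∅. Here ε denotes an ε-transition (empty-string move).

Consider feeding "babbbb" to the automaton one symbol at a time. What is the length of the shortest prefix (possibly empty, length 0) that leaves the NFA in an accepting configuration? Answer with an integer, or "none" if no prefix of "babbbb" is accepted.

Start: ε-closure({s0}) = {s0, s7}.
Read 'b': s0→{s4, s6}, s7→{s0, s3, s6}; union {s0, s3, s4, s6}; ε-closure = {s0, s3, s4, s5, s6, s7}.
None of the earlier sets intersect F, but {s0, s3, s4, s5, s6, s7} does.

1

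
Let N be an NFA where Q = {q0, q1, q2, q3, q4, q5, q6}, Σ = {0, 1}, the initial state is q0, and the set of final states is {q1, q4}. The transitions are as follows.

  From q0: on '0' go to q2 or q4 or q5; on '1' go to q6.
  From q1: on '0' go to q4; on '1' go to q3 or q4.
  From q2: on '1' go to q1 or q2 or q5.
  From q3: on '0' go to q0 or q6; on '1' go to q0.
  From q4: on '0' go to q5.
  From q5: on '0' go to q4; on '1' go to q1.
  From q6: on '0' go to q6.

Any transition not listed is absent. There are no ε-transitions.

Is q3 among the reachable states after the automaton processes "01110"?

No

Start in {q0}.
Read '0': {q0} → {q2, q4, q5}.
Read '1': {q2, q4, q5} → {q1, q2, q5}.
Read '1': {q1, q2, q5} → {q1, q2, q3, q4, q5}.
Read '1': {q1, q2, q3, q4, q5} → {q0, q1, q2, q3, q4, q5}.
Read '0': {q0, q1, q2, q3, q4, q5} → {q0, q2, q4, q5, q6}.
State q3 is not in {q0, q2, q4, q5, q6}.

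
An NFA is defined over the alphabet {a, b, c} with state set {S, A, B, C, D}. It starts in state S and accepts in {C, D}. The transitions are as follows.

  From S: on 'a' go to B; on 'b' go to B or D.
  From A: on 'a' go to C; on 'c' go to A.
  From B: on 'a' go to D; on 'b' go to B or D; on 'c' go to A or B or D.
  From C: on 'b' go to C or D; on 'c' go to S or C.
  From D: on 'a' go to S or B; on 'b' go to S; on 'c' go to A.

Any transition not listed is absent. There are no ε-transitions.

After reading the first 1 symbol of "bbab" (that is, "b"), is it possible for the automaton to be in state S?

No

Start in {S}.
Read 'b': {S} → {B, D}.
State S is not in {B, D}.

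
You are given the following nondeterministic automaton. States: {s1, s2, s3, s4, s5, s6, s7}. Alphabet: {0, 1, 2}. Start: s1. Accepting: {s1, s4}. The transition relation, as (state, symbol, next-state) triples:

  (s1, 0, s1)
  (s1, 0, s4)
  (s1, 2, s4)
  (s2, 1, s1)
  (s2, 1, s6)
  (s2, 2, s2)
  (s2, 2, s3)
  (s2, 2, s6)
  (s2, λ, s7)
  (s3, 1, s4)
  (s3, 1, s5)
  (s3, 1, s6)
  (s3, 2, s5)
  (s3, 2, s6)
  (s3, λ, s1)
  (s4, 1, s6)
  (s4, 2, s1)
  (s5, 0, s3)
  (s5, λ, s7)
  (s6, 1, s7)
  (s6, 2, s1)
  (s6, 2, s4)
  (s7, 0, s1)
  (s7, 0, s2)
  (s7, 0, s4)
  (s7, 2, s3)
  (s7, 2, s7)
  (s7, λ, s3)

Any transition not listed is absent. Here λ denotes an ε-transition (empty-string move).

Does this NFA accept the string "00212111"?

Start in {s1}.
Read '0': s1→{s1, s4}; now {s1, s4}.
Read '0': s1→{s1, s4}, s4→∅; now {s1, s4}.
Read '2': s1→{s4}, s4→{s1}; now {s1, s4}.
Read '1': s1→∅, s4→{s6}; now {s6}.
Read '2': s6→{s1, s4}; now {s1, s4}.
Read '1': s1→∅, s4→{s6}; now {s6}.
Read '1': s6→{s7}; union {s7}; ε-closure = {s1, s3, s7}.
Read '1': s1→∅, s3→{s4, s5, s6}, s7→∅; union {s4, s5, s6}; ε-closure = {s1, s3, s4, s5, s6, s7}.
The final set {s1, s3, s4, s5, s6, s7} contains the accepting states s1, s4.

Yes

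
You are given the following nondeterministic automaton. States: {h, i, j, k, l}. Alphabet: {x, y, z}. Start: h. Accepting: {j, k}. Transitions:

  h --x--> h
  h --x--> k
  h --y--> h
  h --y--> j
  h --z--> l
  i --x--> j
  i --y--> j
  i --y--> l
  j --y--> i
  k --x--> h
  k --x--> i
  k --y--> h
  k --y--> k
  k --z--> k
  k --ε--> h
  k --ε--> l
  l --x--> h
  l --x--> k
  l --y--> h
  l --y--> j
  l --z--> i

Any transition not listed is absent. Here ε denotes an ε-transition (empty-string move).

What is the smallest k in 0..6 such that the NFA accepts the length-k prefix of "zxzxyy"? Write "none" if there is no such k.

Start in {h}.
Read 'z': h→{l}; now {l}.
Read 'x': l→{h, k}; union {h, k}; ε-closure = {h, k, l}.
None of the earlier sets intersect F, but {h, k, l} does.

2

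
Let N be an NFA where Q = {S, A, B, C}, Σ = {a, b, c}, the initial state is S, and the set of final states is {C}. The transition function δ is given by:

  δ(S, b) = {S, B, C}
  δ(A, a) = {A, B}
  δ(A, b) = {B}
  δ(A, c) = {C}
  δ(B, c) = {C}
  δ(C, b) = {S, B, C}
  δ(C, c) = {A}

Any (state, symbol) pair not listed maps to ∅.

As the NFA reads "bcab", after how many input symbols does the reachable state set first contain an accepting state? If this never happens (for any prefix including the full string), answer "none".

1

Start in {S}.
Read 'b': {S} → {S, B, C}.
None of the earlier sets intersect F, but {S, B, C} does.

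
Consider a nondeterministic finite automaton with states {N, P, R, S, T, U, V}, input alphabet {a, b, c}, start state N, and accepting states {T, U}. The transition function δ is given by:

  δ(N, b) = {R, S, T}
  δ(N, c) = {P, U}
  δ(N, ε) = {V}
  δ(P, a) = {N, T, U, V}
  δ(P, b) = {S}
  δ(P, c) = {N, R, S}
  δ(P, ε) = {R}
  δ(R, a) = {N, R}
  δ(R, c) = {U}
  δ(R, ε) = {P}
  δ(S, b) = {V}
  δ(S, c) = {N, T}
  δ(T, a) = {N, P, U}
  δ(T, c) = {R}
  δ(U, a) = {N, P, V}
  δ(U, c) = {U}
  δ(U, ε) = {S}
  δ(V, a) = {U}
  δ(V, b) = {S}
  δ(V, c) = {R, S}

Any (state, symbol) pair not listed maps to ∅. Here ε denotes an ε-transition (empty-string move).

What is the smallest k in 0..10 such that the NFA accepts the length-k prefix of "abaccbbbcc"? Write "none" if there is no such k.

1

Start: ε-closure({N}) = {N, V}.
Read 'a': N→∅, V→{U}; union {U}; ε-closure = {S, U}.
None of the earlier sets intersect F, but {S, U} does.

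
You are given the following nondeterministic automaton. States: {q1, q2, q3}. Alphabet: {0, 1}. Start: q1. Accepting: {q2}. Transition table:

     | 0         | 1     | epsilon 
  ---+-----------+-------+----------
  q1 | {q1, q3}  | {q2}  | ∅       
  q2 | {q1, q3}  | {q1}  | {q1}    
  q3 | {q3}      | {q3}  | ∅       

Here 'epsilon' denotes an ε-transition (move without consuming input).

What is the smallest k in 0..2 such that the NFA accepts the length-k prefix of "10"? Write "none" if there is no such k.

1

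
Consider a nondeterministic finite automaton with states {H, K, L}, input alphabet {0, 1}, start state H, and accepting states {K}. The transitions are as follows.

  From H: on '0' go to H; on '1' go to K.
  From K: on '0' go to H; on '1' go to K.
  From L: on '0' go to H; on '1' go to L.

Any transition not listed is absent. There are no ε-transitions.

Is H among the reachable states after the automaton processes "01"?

Start in {H}.
Read '0': H→{H}; now {H}.
Read '1': H→{K}; now {K}.
State H is not in {K}.

No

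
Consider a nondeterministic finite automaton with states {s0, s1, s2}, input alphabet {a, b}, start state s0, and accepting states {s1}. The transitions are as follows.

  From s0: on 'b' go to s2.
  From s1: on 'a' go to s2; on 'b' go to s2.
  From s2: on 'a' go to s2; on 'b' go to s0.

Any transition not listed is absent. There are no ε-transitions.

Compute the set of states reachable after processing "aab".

∅

Start in {s0}.
Read 'a': {s0} → ∅.
The set is empty and remains empty for the remaining 2 symbols.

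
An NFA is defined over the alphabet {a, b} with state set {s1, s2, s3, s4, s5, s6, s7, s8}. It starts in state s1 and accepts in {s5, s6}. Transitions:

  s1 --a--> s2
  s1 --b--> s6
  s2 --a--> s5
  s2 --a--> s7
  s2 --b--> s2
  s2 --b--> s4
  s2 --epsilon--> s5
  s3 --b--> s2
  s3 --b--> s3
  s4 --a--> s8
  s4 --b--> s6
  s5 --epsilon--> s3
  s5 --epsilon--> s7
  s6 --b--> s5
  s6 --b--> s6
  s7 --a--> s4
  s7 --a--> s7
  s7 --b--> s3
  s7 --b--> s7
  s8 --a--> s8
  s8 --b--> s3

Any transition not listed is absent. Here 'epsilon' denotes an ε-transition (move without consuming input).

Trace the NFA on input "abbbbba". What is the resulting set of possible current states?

Start in {s1}.
Read 'a': {s1} → {s2, s3, s5, s7}.
Read 'b': {s2, s3, s5, s7} → {s2, s3, s4, s5, s7}.
Read 'b': {s2, s3, s4, s5, s7} → {s2, s3, s4, s5, s6, s7}.
Read 'b': {s2, s3, s4, s5, s6, s7} → {s2, s3, s4, s5, s6, s7}.
Read 'b': {s2, s3, s4, s5, s6, s7} → {s2, s3, s4, s5, s6, s7}.
Read 'b': {s2, s3, s4, s5, s6, s7} → {s2, s3, s4, s5, s6, s7}.
Read 'a': {s2, s3, s4, s5, s6, s7} → {s3, s4, s5, s7, s8}.

{s3, s4, s5, s7, s8}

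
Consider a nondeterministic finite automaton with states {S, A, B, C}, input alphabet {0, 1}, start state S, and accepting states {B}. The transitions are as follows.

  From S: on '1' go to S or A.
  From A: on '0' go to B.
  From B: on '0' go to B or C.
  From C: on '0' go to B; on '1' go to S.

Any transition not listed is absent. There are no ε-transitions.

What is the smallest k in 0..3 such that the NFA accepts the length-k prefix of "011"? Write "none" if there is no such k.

none

Start in {S}.
Read '0': S→∅; now ∅.
The set is empty and remains empty for the remaining 2 symbols.
No reachable set along the way intersects F.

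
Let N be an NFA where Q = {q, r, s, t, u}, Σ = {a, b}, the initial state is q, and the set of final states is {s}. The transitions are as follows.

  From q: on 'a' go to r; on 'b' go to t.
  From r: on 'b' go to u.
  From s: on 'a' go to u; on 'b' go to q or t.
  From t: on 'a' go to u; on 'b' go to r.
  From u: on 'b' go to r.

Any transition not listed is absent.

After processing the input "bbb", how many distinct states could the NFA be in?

Start in {q}.
Read 'b': {q} → {t}.
Read 'b': {t} → {r}.
Read 'b': {r} → {u}.
That set has 1 state.

1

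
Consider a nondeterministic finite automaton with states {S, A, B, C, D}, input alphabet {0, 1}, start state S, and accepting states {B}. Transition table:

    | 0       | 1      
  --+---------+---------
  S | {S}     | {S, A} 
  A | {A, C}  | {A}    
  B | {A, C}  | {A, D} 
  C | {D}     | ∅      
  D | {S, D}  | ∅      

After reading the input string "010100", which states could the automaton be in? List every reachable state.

{S, A, C, D}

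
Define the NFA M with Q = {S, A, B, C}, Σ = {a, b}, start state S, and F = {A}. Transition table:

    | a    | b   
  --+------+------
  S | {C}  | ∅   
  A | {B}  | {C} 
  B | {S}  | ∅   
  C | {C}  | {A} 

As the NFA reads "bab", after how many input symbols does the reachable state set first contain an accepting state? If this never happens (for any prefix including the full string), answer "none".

none

Start in {S}.
Read 'b': S→∅; now ∅.
The set is empty and remains empty for the remaining 2 symbols.
No reachable set along the way intersects F.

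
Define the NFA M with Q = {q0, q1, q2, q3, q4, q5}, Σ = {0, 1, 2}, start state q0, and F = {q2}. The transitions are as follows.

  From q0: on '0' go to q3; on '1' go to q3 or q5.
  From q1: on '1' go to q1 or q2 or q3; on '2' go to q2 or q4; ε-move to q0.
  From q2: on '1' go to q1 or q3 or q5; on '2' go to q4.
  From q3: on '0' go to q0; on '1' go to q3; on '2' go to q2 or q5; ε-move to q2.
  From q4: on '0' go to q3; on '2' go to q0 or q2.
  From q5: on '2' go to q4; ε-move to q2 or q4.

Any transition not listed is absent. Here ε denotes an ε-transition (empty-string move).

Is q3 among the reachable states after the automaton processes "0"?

Start in {q0}.
Read '0': {q0} → {q2, q3}.
State q3 is in {q2, q3}.

Yes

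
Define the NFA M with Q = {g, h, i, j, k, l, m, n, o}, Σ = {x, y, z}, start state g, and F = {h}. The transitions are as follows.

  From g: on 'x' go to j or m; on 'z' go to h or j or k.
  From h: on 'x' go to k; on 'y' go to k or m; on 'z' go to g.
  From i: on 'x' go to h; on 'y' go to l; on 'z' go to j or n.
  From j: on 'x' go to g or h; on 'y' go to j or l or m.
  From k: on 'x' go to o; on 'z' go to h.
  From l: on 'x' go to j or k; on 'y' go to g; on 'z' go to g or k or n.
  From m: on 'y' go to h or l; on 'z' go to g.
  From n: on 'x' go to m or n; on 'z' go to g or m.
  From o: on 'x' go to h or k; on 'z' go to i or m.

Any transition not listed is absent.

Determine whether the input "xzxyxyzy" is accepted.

No

Start in {g}.
Read 'x': {g} → {j, m}.
Read 'z': {j, m} → {g}.
Read 'x': {g} → {j, m}.
Read 'y': {j, m} → {h, j, l, m}.
Read 'x': {h, j, l, m} → {g, h, j, k}.
Read 'y': {g, h, j, k} → {j, k, l, m}.
Read 'z': {j, k, l, m} → {g, h, k, n}.
Read 'y': {g, h, k, n} → {k, m}.
The final set {k, m} contains no accepting state.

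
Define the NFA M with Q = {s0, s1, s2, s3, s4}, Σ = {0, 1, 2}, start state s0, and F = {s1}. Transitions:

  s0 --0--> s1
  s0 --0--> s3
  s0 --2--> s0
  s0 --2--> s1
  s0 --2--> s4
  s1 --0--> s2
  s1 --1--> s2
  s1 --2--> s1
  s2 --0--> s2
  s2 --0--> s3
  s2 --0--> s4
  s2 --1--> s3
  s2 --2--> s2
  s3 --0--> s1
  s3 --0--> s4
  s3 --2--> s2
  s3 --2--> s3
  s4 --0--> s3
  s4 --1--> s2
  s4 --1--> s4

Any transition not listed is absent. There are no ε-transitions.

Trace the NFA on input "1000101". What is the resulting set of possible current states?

Start in {s0}.
Read '1': s0→∅; now ∅.
The set is empty and remains empty for the remaining 6 symbols.

∅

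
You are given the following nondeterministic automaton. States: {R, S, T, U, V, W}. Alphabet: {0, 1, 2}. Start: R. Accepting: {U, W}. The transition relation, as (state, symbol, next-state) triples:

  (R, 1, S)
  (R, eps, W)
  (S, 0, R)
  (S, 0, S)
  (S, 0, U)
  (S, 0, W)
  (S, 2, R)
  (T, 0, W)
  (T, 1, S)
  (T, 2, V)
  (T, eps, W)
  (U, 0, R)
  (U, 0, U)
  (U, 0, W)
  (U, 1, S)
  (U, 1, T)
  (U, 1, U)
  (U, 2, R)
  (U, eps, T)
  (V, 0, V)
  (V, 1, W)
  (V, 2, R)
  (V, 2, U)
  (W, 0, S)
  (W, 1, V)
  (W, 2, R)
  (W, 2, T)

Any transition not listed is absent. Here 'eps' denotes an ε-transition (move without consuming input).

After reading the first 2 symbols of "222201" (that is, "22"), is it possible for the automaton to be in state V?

Yes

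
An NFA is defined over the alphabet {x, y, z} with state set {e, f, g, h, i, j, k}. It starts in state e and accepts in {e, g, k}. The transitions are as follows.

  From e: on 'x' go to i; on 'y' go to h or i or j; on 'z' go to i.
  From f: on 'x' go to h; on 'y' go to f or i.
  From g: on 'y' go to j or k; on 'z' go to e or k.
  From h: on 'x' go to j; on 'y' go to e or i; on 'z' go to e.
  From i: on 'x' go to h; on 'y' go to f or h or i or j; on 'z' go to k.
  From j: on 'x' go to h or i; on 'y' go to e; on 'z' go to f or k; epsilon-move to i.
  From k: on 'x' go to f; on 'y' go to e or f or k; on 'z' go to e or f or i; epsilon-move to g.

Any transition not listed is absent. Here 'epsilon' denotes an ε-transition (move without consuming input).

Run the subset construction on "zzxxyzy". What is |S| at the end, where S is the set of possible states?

7

Start in {e}.
Read 'z': {e} → {i}.
Read 'z': {i} → {g, k}.
Read 'x': {g, k} → {f}.
Read 'x': {f} → {h}.
Read 'y': {h} → {e, i}.
Read 'z': {e, i} → {g, i, k}.
Read 'y': {g, i, k} → {e, f, g, h, i, j, k}.
That set has 7 states.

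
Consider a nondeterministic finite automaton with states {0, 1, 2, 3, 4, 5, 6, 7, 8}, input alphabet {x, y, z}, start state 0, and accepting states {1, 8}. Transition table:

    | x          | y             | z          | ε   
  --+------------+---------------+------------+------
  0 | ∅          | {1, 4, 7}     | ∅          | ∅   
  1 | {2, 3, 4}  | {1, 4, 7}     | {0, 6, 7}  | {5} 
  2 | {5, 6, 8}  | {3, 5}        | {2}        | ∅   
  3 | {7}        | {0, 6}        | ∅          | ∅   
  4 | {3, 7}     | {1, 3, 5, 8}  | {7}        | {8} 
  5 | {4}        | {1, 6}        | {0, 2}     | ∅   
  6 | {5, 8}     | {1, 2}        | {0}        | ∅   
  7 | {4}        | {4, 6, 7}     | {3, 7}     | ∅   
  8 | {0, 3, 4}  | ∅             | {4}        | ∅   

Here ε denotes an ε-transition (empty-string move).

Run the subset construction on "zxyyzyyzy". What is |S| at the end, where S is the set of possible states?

0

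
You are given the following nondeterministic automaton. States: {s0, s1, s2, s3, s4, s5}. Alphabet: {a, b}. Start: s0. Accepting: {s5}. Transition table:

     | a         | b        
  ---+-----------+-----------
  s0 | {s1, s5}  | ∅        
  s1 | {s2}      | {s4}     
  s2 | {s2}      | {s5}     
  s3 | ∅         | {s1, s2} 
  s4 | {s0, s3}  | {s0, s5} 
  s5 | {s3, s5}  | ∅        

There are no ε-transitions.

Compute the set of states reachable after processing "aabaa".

{s2, s3, s5}

Start in {s0}.
Read 'a': s0→{s1, s5}; now {s1, s5}.
Read 'a': s1→{s2}, s5→{s3, s5}; now {s2, s3, s5}.
Read 'b': s2→{s5}, s3→{s1, s2}, s5→∅; now {s1, s2, s5}.
Read 'a': s1→{s2}, s2→{s2}, s5→{s3, s5}; now {s2, s3, s5}.
Read 'a': s2→{s2}, s3→∅, s5→{s3, s5}; now {s2, s3, s5}.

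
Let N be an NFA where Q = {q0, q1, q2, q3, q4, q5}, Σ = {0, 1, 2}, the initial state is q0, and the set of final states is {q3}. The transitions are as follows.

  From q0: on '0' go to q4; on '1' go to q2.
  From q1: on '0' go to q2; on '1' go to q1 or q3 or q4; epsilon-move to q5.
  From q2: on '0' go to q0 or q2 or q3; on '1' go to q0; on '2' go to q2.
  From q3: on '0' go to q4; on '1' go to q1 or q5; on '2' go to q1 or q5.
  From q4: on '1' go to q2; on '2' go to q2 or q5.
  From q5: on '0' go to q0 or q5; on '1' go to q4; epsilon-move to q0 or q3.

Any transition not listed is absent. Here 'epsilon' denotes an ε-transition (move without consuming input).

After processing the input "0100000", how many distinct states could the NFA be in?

4

Start in {q0}.
Read '0': {q0} → {q4}.
Read '1': {q4} → {q2}.
Read '0': {q2} → {q0, q2, q3}.
Read '0': {q0, q2, q3} → {q0, q2, q3, q4}.
Read '0': {q0, q2, q3, q4} → {q0, q2, q3, q4}.
Read '0': {q0, q2, q3, q4} → {q0, q2, q3, q4}.
Read '0': {q0, q2, q3, q4} → {q0, q2, q3, q4}.
That set has 4 states.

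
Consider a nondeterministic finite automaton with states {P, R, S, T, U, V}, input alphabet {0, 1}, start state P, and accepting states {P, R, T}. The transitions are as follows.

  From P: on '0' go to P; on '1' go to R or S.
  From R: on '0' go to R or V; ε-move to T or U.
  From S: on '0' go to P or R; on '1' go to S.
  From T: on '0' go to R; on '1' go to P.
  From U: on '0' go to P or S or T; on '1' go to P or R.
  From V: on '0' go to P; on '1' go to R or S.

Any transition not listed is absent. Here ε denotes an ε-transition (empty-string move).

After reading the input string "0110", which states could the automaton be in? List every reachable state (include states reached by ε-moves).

{P, R, S, T, U, V}

Start in {P}.
Read '0': P→{P}; now {P}.
Read '1': P→{R, S}; union {R, S}; ε-closure = {R, S, T, U}.
Read '1': R→∅, S→{S}, T→{P}, U→{P, R}; union {P, R, S}; ε-closure = {P, R, S, T, U}.
Read '0': P→{P}, R→{R, V}, S→{P, R}, T→{R}, U→{P, S, T}; union {P, R, S, T, V}; ε-closure = {P, R, S, T, U, V}.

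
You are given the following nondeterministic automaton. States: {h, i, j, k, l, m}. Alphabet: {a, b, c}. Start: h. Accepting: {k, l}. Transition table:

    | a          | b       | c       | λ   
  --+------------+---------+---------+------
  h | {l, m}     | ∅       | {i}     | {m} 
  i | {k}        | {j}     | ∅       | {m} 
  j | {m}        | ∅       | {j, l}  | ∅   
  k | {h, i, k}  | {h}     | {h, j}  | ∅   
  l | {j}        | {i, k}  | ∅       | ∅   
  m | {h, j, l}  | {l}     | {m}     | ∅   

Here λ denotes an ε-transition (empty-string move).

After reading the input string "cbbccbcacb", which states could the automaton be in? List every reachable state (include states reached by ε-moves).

Start: ε-closure({h}) = {h, m}.
Read 'c': h→{i}, m→{m}; now {i, m}.
Read 'b': i→{j}, m→{l}; now {j, l}.
Read 'b': j→∅, l→{i, k}; union {i, k}; ε-closure = {i, k, m}.
Read 'c': i→∅, k→{h, j}, m→{m}; now {h, j, m}.
Read 'c': h→{i}, j→{j, l}, m→{m}; now {i, j, l, m}.
Read 'b': i→{j}, j→∅, l→{i, k}, m→{l}; union {i, j, k, l}; ε-closure = {i, j, k, l, m}.
Read 'c': i→∅, j→{j, l}, k→{h, j}, l→∅, m→{m}; now {h, j, l, m}.
Read 'a': h→{l, m}, j→{m}, l→{j}, m→{h, j, l}; now {h, j, l, m}.
Read 'c': h→{i}, j→{j, l}, l→∅, m→{m}; now {i, j, l, m}.
Read 'b': i→{j}, j→∅, l→{i, k}, m→{l}; union {i, j, k, l}; ε-closure = {i, j, k, l, m}.

{i, j, k, l, m}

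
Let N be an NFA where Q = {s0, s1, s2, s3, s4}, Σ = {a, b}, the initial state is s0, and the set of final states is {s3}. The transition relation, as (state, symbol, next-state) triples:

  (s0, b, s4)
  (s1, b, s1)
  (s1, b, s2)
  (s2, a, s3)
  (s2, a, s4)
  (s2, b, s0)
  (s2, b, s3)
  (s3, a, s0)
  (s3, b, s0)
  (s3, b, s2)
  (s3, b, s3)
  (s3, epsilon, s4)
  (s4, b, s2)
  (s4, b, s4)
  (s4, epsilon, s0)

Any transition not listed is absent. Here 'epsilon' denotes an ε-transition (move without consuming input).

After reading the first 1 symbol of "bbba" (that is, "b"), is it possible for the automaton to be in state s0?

Yes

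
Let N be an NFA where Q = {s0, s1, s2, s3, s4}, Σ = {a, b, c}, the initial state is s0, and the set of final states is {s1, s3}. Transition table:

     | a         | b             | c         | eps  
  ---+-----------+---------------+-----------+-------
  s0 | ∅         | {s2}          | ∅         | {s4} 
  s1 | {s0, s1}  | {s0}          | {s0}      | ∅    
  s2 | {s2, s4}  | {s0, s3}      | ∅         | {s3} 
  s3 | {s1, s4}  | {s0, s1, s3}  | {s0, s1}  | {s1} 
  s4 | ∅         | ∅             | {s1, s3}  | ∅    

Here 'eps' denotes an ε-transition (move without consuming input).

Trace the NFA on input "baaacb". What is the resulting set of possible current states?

{s0, s1, s2, s3, s4}

Start: ε-closure({s0}) = {s0, s4}.
Read 'b': s0→{s2}, s4→∅; union {s2}; ε-closure = {s1, s2, s3}.
Read 'a': s1→{s0, s1}, s2→{s2, s4}, s3→{s1, s4}; union {s0, s1, s2, s4}; ε-closure = {s0, s1, s2, s3, s4}.
Read 'a': s0→∅, s1→{s0, s1}, s2→{s2, s4}, s3→{s1, s4}, s4→∅; union {s0, s1, s2, s4}; ε-closure = {s0, s1, s2, s3, s4}.
Read 'a': s0→∅, s1→{s0, s1}, s2→{s2, s4}, s3→{s1, s4}, s4→∅; union {s0, s1, s2, s4}; ε-closure = {s0, s1, s2, s3, s4}.
Read 'c': s0→∅, s1→{s0}, s2→∅, s3→{s0, s1}, s4→{s1, s3}; union {s0, s1, s3}; ε-closure = {s0, s1, s3, s4}.
Read 'b': s0→{s2}, s1→{s0}, s3→{s0, s1, s3}, s4→∅; union {s0, s1, s2, s3}; ε-closure = {s0, s1, s2, s3, s4}.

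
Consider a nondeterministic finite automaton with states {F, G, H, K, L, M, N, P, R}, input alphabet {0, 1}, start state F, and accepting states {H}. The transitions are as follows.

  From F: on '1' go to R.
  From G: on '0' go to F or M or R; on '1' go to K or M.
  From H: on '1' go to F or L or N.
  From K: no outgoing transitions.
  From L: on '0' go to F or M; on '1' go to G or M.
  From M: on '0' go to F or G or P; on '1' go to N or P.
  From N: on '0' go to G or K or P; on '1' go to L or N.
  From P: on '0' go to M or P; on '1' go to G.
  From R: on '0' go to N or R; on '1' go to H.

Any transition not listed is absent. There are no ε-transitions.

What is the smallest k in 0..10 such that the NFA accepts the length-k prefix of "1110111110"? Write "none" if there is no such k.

Start in {F}.
Read '1': {F} → {R}.
Read '1': {R} → {H}.
None of the earlier sets intersect F, but {H} does.

2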